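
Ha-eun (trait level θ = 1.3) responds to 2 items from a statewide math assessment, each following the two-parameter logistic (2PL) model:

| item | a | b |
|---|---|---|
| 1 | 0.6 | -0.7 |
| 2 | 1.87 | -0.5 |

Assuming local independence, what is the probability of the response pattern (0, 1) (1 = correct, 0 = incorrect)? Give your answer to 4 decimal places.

P(θ) = 1 / (1 + exp(−a(θ − b)))
P_1 = 1/(1+e^{-1.2000}) = 0.7685
P_2 = 1/(1+e^{-3.3660}) = 0.9666
L = (1−P_1) × P_2 = 0.2315 × 0.9666 = 0.22375

0.2237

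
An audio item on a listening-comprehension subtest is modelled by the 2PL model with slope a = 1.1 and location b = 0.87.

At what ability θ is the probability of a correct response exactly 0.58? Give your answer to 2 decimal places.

P(θ) = 1 / (1 + exp(−a(θ − b)))
logit = ln(0.5800/0.4200) = 0.3228
θ = b + logit/(a) = 0.87 + 0.3228/1.1000 = 1.1634

1.16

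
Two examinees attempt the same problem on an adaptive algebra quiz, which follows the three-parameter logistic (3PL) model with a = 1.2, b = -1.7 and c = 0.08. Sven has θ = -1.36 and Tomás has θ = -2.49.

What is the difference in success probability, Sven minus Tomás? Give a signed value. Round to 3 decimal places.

0.296

P(θ) = c + (1 − c) · 1 / (1 + exp(−a(θ − b)))
P(Sven) = 0.6326  [exponent 0.4080]
P(Tomás) = 0.3369  [exponent -0.9480]
Difference = 0.6326 − 0.3369 = 0.2956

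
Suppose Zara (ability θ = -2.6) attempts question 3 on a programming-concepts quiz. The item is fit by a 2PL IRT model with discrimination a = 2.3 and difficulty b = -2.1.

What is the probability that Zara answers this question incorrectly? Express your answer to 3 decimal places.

P(θ) = 1 / (1 + exp(−a(θ − b)))
Exponent: 2.3 × (-2.6 − (-2.1)) = -1.1500
1/(1 + e^{1.1500}) = 0.2405
P(incorrect) = 1 − 0.2405 = 0.7595

0.760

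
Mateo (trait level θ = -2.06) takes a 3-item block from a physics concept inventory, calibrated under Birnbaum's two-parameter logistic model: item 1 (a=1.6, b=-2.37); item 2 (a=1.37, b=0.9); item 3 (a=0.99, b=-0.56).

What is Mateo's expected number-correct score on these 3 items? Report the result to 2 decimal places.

P(θ) = 1 / (1 + exp(−a(θ − b)))
P_1 = 1/(1+e^{-0.4960}) = 0.6215
P_2 = 1/(1+e^{4.0552}) = 0.0170
P_3 = 1/(1+e^{1.4850}) = 0.1847
E[score] = 0.6215 + 0.0170 + 0.1847 = 0.8232

0.82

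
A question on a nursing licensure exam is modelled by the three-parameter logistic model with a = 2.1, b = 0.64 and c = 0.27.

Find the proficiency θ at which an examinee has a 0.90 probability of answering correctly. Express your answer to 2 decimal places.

1.52

P(θ) = c + (1 − c) · 1 / (1 + exp(−a(θ − b)))
Remove guessing floor: (0.90 − 0.27)/(1 − 0.27) = 0.8630
logit = ln(0.8630/0.1370) = 1.8405
θ = b + logit/(a) = 0.64 + 1.8405/2.1000 = 1.5165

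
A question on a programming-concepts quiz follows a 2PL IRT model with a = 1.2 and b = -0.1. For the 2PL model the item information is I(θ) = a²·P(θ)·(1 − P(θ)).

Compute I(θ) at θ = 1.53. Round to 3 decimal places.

P = 1/(1+e^{-1.9560}) = 0.8761
P(1−P) = 0.8761 × 0.1239 = 0.1085
I = a² × P(1−P) = 1.2² × 0.1085 = 0.15631

0.156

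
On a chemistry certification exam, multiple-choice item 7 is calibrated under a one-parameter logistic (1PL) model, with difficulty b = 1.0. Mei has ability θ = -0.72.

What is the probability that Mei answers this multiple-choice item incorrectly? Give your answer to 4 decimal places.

0.8481

P(θ) = 1 / (1 + exp(−(θ − b)))
Exponent: (-0.72 − 1.0) = -1.7200
1/(1 + e^{1.7200}) = 0.1519
P = 0.1519
P(incorrect) = 1 − 0.1519 = 0.8481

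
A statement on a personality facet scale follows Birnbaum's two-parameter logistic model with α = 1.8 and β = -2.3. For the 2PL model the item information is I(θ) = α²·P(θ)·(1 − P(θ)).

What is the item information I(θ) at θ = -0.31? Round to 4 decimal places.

P = 1/(1+e^{-3.5820}) = 0.9729
P(1−P) = 0.9729 × 0.0271 = 0.0263
I = α² × P(1−P) = 1.8² × 0.0263 = 0.08532

0.0853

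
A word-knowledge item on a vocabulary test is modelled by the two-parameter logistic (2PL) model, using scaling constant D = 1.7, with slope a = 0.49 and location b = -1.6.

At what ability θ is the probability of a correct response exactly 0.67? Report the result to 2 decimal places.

P(θ) = 1 / (1 + exp(−D·a(θ − b)))
logit = ln(0.6700/0.3300) = 0.7082
θ = b + logit/(1.7·a) = -1.6 + 0.7082/0.8330 = -0.7498

-0.75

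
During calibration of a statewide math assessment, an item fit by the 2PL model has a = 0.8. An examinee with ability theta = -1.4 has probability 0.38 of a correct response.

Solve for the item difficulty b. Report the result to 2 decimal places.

P(theta) = 1 / (1 + exp(−a(theta − b)))
logit(0.38) = ln(0.38/0.62) = -0.4895
b = theta − logit/(a) = -1.4 − (-0.4895)/0.8000 = -0.7881

-0.79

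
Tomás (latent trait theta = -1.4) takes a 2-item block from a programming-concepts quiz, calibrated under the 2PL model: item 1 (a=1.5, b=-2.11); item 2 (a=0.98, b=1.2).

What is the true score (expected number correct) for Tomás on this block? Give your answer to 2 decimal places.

0.82

P(theta) = 1 / (1 + exp(−a(theta − b)))
P_1 = 1/(1+e^{-1.0650}) = 0.7436
P_2 = 1/(1+e^{2.5480}) = 0.0726
E[score] = 0.7436 + 0.0726 = 0.8162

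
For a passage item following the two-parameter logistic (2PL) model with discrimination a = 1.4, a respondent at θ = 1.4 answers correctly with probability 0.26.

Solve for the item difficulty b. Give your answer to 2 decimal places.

P(θ) = 1 / (1 + exp(−a(θ − b)))
logit(0.26) = ln(0.26/0.74) = -1.0460
b = θ − logit/(a) = 1.4 − (-1.0460)/1.4000 = 2.1471

2.15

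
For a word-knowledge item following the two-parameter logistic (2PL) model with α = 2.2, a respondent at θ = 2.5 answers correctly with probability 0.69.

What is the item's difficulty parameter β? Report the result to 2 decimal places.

2.14

P(θ) = 1 / (1 + exp(−α(θ − β)))
logit(0.69) = ln(0.69/0.31) = 0.8001
β = θ − logit/(α) = 2.5 − 0.8001/2.2000 = 2.1363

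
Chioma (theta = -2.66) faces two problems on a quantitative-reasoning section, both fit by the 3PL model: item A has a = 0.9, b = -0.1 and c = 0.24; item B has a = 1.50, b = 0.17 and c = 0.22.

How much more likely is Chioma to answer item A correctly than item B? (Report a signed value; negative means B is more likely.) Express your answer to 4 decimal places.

P(theta) = c + (1 − c) · 1 / (1 + exp(−a(theta − b)))
P_A = 0.3090
P_B = 0.2310
P_A − P_B = 0.0780

0.0780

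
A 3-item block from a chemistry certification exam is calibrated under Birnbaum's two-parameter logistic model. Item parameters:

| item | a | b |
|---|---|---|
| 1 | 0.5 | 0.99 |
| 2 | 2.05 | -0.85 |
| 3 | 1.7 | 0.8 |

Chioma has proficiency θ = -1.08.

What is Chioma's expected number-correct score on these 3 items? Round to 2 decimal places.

P(θ) = 1 / (1 + exp(−a(θ − b)))
P_1 = 1/(1+e^{1.0350}) = 0.2621
P_2 = 1/(1+e^{0.4715}) = 0.3843
P_3 = 1/(1+e^{3.1960}) = 0.0393
E[score] = 0.2621 + 0.3843 + 0.0393 = 0.6857

0.69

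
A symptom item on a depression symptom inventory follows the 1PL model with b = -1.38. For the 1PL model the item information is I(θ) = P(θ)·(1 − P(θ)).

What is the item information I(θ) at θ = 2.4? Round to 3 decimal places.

P = 1/(1+e^{-3.7800}) = 0.9777
P(1−P) = 0.9777 × 0.0223 = 0.0218
I = P(1−P) = 0.02182

0.022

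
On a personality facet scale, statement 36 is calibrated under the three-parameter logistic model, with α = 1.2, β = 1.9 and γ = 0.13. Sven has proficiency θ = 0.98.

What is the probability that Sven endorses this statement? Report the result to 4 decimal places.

0.3466

P(θ) = γ + (1 − γ) · 1 / (1 + exp(−α(θ − β)))
Exponent: 1.2 × (0.98 − 1.9) = -1.1040
1/(1 + e^{1.1040}) = 0.2490
P = 0.13 + 0.87 × 0.2490 = 0.3466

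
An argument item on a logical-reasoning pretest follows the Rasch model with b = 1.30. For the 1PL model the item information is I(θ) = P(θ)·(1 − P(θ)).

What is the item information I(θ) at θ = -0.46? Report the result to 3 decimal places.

0.125

P = 1/(1+e^{1.7600}) = 0.1468
P(1−P) = 0.1468 × 0.8532 = 0.1252
I = P(1−P) = 0.12524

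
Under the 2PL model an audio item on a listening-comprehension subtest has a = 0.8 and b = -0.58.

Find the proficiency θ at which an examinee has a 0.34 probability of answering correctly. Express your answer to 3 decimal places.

-1.409

P(θ) = 1 / (1 + exp(−a(θ − b)))
logit = ln(0.3400/0.6600) = -0.6633
θ = b + logit/(a) = -0.58 + (-0.6633)/0.8000 = -1.4091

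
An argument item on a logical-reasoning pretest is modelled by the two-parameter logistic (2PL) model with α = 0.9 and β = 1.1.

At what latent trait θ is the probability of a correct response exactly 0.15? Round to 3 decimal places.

-0.827

P(θ) = 1 / (1 + exp(−α(θ − β)))
logit = ln(0.1500/0.8500) = -1.7346
θ = β + logit/(α) = 1.1 + (-1.7346)/0.9000 = -0.8273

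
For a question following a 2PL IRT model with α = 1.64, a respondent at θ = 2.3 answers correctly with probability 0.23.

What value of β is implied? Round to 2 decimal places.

3.04

P(θ) = 1 / (1 + exp(−α(θ − β)))
logit(0.23) = ln(0.23/0.77) = -1.2083
β = θ − logit/(α) = 2.3 − (-1.2083)/1.6400 = 3.0368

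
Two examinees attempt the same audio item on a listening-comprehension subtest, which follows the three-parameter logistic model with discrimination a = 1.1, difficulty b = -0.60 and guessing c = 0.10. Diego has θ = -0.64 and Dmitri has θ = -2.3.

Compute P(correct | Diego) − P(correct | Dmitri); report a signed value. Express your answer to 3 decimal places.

0.320

P(θ) = c + (1 − c) · 1 / (1 + exp(−a(θ − b)))
P(Diego) = 0.5401  [exponent -0.0440]
P(Dmitri) = 0.2202  [exponent -1.8700]
Difference = 0.5401 − 0.2202 = 0.3199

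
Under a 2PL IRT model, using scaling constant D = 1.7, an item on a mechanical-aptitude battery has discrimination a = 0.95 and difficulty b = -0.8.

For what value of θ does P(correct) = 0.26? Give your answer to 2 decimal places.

-1.45

P(θ) = 1 / (1 + exp(−D·a(θ − b)))
logit = ln(0.2600/0.7400) = -1.0460
θ = b + logit/(1.7·a) = -0.8 + (-1.0460)/1.6150 = -1.4477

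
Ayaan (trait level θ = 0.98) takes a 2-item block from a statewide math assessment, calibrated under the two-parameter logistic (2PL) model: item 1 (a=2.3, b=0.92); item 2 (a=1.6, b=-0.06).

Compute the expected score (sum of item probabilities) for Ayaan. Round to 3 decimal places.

1.375

P(θ) = 1 / (1 + exp(−a(θ − b)))
P_1 = 1/(1+e^{-0.1380}) = 0.5344
P_2 = 1/(1+e^{-1.6640}) = 0.8408
E[score] = 0.5344 + 0.8408 = 1.3752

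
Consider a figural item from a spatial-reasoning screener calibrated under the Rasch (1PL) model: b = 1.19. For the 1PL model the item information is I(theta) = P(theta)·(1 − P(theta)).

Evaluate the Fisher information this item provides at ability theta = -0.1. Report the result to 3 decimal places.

P = 1/(1+e^{1.2900}) = 0.2159
P(1−P) = 0.2159 × 0.7841 = 0.1693
I = P(1−P) = 0.16926

0.169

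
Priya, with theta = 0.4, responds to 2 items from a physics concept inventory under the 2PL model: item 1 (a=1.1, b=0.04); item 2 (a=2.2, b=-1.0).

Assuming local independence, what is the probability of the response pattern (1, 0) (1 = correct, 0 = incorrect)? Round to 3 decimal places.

P(theta) = 1 / (1 + exp(−a(theta − b)))
P_1 = 1/(1+e^{-0.3960}) = 0.5977
P_2 = 1/(1+e^{-3.0800}) = 0.9561
L = P_1 × (1−P_2) = 0.5977 × 0.0439 = 0.02626

0.026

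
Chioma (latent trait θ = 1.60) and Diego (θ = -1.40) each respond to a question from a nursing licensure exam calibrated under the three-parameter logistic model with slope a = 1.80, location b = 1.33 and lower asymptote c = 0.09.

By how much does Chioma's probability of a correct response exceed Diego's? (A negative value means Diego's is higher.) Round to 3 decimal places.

P(θ) = c + (1 − c) · 1 / (1 + exp(−a(θ − b)))
P(Chioma) = 0.6534  [exponent 0.4860]
P(Diego) = 0.0966  [exponent -4.9140]
Difference = 0.6534 − 0.0966 = 0.5568

0.557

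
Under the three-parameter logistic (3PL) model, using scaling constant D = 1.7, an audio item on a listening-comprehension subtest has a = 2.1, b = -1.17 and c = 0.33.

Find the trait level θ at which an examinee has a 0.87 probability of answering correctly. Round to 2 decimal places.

P(θ) = c + (1 − c) · 1 / (1 + exp(−D·a(θ − b)))
Remove guessing floor: (0.87 − 0.33)/(1 − 0.33) = 0.8060
logit = ln(0.8060/0.1940) = 1.4240
θ = b + logit/(1.7·a) = -1.17 + 1.4240/3.5700 = -0.7711

-0.77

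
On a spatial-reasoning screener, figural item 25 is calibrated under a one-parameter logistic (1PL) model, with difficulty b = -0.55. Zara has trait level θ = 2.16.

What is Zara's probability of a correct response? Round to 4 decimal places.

P(θ) = 1 / (1 + exp(−(θ − b)))
Exponent: (2.16 − (-0.55)) = 2.7100
1/(1 + e^{-2.7100}) = 0.9376
P = 0.9376

0.9376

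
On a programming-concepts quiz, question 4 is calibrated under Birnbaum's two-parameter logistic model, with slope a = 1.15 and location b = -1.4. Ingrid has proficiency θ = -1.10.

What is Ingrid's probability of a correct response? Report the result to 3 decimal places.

P(θ) = 1 / (1 + exp(−a(θ − b)))
Exponent: 1.15 × (-1.10 − (-1.4)) = 0.3450
1/(1 + e^{-0.3450}) = 0.5854

0.585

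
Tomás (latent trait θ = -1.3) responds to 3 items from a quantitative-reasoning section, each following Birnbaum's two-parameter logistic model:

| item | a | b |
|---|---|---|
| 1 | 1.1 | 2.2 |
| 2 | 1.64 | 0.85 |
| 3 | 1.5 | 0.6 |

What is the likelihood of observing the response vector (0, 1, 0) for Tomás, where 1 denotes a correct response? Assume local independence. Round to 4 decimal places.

0.0265

P(θ) = 1 / (1 + exp(−a(θ − b)))
P_1 = 1/(1+e^{3.8500}) = 0.0208
P_2 = 1/(1+e^{3.5260}) = 0.0286
P_3 = 1/(1+e^{2.8500}) = 0.0547
L = (1−P_1) × P_2 × (1−P_3) = 0.9792 × 0.0286 × 0.9453 = 0.02646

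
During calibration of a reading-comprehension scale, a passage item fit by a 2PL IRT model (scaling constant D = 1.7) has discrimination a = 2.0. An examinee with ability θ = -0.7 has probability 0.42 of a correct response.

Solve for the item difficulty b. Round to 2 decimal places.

P(θ) = 1 / (1 + exp(−D·a(θ − b)))
logit(0.42) = ln(0.42/0.58) = -0.3228
b = θ − logit/(1.7·a) = -0.7 − (-0.3228)/3.4000 = -0.6051

-0.61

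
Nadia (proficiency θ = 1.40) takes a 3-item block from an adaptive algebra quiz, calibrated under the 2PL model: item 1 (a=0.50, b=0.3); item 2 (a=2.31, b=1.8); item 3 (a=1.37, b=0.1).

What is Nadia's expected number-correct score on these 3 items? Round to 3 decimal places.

1.774

P(θ) = 1 / (1 + exp(−a(θ − b)))
P_1 = 1/(1+e^{-0.5500}) = 0.6341
P_2 = 1/(1+e^{0.9240}) = 0.2841
P_3 = 1/(1+e^{-1.7810}) = 0.8558
E[score] = 0.6341 + 0.2841 + 0.8558 = 1.7741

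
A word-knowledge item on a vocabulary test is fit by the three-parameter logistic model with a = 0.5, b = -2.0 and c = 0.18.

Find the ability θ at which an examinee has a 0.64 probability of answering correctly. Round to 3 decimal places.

P(θ) = c + (1 − c) · 1 / (1 + exp(−a(θ − b)))
Remove guessing floor: (0.64 − 0.18)/(1 − 0.18) = 0.5610
logit = ln(0.5610/0.4390) = 0.2451
θ = b + logit/(a) = -2.0 + 0.2451/0.5000 = -1.5098

-1.510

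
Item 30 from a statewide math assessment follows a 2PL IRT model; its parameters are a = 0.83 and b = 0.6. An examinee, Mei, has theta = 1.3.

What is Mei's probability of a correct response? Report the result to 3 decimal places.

0.641

P(theta) = 1 / (1 + exp(−a(theta − b)))
Exponent: 0.83 × (1.3 − 0.6) = 0.5810
1/(1 + e^{-0.5810}) = 0.6413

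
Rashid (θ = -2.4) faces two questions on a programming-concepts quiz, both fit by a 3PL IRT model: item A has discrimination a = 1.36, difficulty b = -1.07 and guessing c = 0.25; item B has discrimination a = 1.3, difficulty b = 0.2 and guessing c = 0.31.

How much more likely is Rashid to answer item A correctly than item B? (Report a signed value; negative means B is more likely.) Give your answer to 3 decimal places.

0.023

P(θ) = c + (1 − c) · 1 / (1 + exp(−a(θ − b)))
P_A = 0.3556
P_B = 0.3327
P_A − P_B = 0.0229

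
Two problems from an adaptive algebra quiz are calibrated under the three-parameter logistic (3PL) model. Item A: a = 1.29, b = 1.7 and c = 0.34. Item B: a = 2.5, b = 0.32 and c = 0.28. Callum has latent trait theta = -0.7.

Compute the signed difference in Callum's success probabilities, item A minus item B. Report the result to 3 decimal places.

0.036

P(theta) = c + (1 − c) · 1 / (1 + exp(−a(theta − b)))
P_A = 0.3686
P_B = 0.3321
P_A − P_B = 0.0364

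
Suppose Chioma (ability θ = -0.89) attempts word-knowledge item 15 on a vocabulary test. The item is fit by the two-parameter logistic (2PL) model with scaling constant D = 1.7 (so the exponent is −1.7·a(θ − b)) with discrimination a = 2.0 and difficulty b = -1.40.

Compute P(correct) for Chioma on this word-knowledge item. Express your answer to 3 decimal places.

0.850

P(θ) = 1 / (1 + exp(−D·a(θ − b)))
Exponent: 1.7 × 2.0 × (-0.89 − (-1.40)) = 1.7340
1/(1 + e^{-1.7340}) = 0.8499
P = 0.8499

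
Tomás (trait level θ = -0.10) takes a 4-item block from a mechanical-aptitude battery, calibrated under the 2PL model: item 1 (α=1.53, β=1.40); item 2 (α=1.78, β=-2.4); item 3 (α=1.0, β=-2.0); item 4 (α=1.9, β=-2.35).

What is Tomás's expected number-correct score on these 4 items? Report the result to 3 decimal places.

P(θ) = 1 / (1 + exp(−α(θ − β)))
P_1 = 1/(1+e^{2.2950}) = 0.0915
P_2 = 1/(1+e^{-4.0940}) = 0.9836
P_3 = 1/(1+e^{-1.9000}) = 0.8699
P_4 = 1/(1+e^{-4.2750}) = 0.9863
E[score] = 0.0915 + 0.9836 + 0.8699 + 0.9863 = 2.9313

2.931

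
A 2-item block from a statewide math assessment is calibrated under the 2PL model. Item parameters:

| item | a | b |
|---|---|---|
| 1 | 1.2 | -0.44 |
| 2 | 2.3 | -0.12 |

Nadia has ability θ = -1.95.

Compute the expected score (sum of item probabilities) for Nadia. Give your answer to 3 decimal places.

P(θ) = 1 / (1 + exp(−a(θ − b)))
P_1 = 1/(1+e^{1.8120}) = 0.1404
P_2 = 1/(1+e^{4.2090}) = 0.0146
E[score] = 0.1404 + 0.0146 = 0.1550

0.155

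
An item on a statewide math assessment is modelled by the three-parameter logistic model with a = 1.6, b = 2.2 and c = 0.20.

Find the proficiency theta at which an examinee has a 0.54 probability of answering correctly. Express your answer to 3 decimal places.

2.011

P(theta) = c + (1 − c) · 1 / (1 + exp(−a(theta − b)))
Remove guessing floor: (0.54 − 0.20)/(1 − 0.20) = 0.4250
logit = ln(0.4250/0.5750) = -0.3023
theta = b + logit/(a) = 2.2 + (-0.3023)/1.6000 = 2.0111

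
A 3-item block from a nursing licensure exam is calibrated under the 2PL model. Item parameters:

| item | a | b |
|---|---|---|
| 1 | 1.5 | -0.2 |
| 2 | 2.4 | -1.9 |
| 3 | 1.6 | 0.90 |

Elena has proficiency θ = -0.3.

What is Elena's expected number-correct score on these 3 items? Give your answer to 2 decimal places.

P(θ) = 1 / (1 + exp(−a(θ − b)))
P_1 = 1/(1+e^{0.1500}) = 0.4626
P_2 = 1/(1+e^{-3.8400}) = 0.9790
P_3 = 1/(1+e^{1.9200}) = 0.1279
E[score] = 0.4626 + 0.9790 + 0.1279 = 1.5694

1.57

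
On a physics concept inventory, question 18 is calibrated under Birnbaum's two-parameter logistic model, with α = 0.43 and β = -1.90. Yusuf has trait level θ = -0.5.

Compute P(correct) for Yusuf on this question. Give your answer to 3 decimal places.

P(θ) = 1 / (1 + exp(−α(θ − β)))
Exponent: 0.43 × (-0.5 − (-1.90)) = 0.6020
1/(1 + e^{-0.6020}) = 0.6461

0.646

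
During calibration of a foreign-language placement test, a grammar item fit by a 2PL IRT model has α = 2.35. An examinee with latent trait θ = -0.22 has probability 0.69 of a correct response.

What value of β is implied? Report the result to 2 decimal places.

P(θ) = 1 / (1 + exp(−α(θ − β)))
logit(0.69) = ln(0.69/0.31) = 0.8001
β = θ − logit/(α) = -0.22 − 0.8001/2.3500 = -0.5605

-0.56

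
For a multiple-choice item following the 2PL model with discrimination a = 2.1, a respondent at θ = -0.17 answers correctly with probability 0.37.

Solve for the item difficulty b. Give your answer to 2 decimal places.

0.08

P(θ) = 1 / (1 + exp(−a(θ − b)))
logit(0.37) = ln(0.37/0.63) = -0.5322
b = θ − logit/(a) = -0.17 − (-0.5322)/2.1000 = 0.0834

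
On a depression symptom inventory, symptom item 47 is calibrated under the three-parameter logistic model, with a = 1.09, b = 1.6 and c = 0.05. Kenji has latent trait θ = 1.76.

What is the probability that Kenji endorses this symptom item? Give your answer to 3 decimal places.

0.566

P(θ) = c + (1 − c) · 1 / (1 + exp(−a(θ − b)))
Exponent: 1.09 × (1.76 − 1.6) = 0.1744
1/(1 + e^{-0.1744}) = 0.5435
P = 0.05 + 0.95 × 0.5435 = 0.5663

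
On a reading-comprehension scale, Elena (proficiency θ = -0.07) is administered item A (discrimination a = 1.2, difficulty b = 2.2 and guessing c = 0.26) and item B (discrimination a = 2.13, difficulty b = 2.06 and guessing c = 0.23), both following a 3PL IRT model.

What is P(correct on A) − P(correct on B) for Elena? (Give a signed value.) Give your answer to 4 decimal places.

0.0674

P(θ) = c + (1 − c) · 1 / (1 + exp(−a(θ − b)))
P_A = 0.3056
P_B = 0.2382
P_A − P_B = 0.0674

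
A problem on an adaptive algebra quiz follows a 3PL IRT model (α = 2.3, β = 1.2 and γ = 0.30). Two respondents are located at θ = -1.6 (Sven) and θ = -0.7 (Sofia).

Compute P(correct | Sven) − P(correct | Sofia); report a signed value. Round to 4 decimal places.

P(θ) = γ + (1 − γ) · 1 / (1 + exp(−α(θ − β)))
P(Sven) = 0.3011  [exponent -6.4400]
P(Sofia) = 0.3087  [exponent -4.3700]
Difference = 0.3011 − 0.3087 = -0.0076

-0.0076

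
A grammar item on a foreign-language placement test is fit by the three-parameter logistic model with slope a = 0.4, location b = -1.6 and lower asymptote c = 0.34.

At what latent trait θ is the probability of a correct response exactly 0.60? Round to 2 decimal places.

-2.68

P(θ) = c + (1 − c) · 1 / (1 + exp(−a(θ − b)))
Remove guessing floor: (0.60 − 0.34)/(1 − 0.34) = 0.3939
logit = ln(0.3939/0.6061) = -0.4308
θ = b + logit/(a) = -1.6 + (-0.4308)/0.4000 = -2.6770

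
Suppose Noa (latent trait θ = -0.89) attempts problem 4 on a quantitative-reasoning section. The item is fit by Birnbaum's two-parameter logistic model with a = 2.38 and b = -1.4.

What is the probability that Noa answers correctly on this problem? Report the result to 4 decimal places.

P(θ) = 1 / (1 + exp(−a(θ − b)))
Exponent: 2.38 × (-0.89 − (-1.4)) = 1.2138
1/(1 + e^{-1.2138}) = 0.7710

0.7710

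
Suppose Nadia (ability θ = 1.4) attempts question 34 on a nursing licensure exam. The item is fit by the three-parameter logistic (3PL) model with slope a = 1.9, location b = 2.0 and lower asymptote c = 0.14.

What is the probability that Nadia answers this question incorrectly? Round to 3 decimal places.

P(θ) = c + (1 − c) · 1 / (1 + exp(−a(θ − b)))
Exponent: 1.9 × (1.4 − 2.0) = -1.1400
1/(1 + e^{1.1400}) = 0.2423
P = 0.14 + 0.86 × 0.2423 = 0.3484
P(incorrect) = 1 − 0.3484 = 0.6516

0.652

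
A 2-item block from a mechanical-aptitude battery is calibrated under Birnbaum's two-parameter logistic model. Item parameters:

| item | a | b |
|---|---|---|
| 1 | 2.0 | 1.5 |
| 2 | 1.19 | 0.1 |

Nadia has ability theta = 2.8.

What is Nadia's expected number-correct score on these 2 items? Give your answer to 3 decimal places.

1.892

P(theta) = 1 / (1 + exp(−a(theta − b)))
P_1 = 1/(1+e^{-2.6000}) = 0.9309
P_2 = 1/(1+e^{-3.2130}) = 0.9613
E[score] = 0.9309 + 0.9613 = 1.8922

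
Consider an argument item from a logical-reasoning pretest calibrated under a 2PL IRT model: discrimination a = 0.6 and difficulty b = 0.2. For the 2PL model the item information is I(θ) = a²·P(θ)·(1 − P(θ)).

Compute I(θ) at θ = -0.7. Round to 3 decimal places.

P = 1/(1+e^{0.5400}) = 0.3682
P(1−P) = 0.3682 × 0.6318 = 0.2326
I = a² × P(1−P) = 0.6² × 0.2326 = 0.08375

0.084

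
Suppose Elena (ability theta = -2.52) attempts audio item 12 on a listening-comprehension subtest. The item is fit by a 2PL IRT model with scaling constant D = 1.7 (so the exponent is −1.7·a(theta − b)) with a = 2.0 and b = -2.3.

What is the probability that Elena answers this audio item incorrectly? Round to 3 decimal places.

P(theta) = 1 / (1 + exp(−D·a(theta − b)))
Exponent: 1.7 × 2.0 × (-2.52 − (-2.3)) = -0.7480
1/(1 + e^{0.7480}) = 0.3213
P = 0.3213
P(incorrect) = 1 − 0.3213 = 0.6787

0.679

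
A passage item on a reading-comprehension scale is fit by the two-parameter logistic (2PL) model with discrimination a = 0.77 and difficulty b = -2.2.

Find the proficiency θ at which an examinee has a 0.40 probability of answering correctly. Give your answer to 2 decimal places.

-2.73

P(θ) = 1 / (1 + exp(−a(θ − b)))
logit = ln(0.4000/0.6000) = -0.4055
θ = b + logit/(a) = -2.2 + (-0.4055)/0.7700 = -2.7266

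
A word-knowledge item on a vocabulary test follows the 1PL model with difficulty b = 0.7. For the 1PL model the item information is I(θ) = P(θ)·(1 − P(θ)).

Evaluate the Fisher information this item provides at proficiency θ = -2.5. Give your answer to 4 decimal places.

0.0376

P = 1/(1+e^{3.2000}) = 0.0392
P(1−P) = 0.0392 × 0.9608 = 0.0376
I = P(1−P) = 0.03763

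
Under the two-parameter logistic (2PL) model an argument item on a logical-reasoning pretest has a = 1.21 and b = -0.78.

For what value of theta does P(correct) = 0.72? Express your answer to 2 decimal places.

P(theta) = 1 / (1 + exp(−a(theta − b)))
logit = ln(0.7200/0.2800) = 0.9445
theta = b + logit/(a) = -0.78 + 0.9445/1.2100 = 0.0005

0.00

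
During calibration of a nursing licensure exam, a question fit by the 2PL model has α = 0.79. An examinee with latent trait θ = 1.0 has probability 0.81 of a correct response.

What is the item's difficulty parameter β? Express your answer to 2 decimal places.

-0.84

P(θ) = 1 / (1 + exp(−α(θ − β)))
logit(0.81) = ln(0.81/0.19) = 1.4500
β = θ − logit/(α) = 1.0 − 1.4500/0.7900 = -0.8355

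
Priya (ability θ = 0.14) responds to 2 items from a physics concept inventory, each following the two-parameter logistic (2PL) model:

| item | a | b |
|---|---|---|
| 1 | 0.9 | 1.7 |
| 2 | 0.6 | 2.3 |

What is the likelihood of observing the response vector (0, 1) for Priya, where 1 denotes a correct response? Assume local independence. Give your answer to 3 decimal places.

P(θ) = 1 / (1 + exp(−a(θ − b)))
P_1 = 1/(1+e^{1.4040}) = 0.1972
P_2 = 1/(1+e^{1.2960}) = 0.2148
L = (1−P_1) × P_2 = 0.8028 × 0.2148 = 0.17248

0.172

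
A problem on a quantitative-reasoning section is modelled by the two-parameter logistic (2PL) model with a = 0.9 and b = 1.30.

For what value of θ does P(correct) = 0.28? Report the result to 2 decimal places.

0.25

P(θ) = 1 / (1 + exp(−a(θ − b)))
logit = ln(0.2800/0.7200) = -0.9445
θ = b + logit/(a) = 1.30 + (-0.9445)/0.9000 = 0.2506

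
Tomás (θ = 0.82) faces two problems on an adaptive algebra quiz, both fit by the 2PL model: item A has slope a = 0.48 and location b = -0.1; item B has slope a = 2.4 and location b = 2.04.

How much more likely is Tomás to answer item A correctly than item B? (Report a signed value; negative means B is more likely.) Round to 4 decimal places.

0.5579

P(θ) = 1 / (1 + exp(−a(θ − b)))
P_A = 0.6086
P_B = 0.0508
P_A − P_B = 0.5579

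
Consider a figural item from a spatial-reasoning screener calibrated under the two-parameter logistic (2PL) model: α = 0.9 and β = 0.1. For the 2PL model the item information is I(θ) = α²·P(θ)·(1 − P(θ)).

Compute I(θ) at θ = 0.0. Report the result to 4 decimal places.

P = 1/(1+e^{0.0900}) = 0.4775
P(1−P) = 0.4775 × 0.5225 = 0.2495
I = α² × P(1−P) = 0.9² × 0.2495 = 0.20209

0.2021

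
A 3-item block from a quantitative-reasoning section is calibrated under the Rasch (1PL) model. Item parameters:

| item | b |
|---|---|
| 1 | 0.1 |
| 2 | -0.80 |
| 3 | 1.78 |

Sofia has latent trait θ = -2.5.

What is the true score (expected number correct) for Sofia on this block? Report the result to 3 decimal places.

0.237

P(θ) = 1 / (1 + exp(−(θ − b)))
P_1 = 1/(1+e^{2.6000}) = 0.0691
P_2 = 1/(1+e^{1.7000}) = 0.1545
P_3 = 1/(1+e^{4.2800}) = 0.0137
E[score] = 0.0691 + 0.1545 + 0.0137 = 0.2373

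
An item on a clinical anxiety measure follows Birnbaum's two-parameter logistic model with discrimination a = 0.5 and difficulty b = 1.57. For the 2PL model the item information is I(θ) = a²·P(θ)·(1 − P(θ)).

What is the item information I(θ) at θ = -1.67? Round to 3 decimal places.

0.034

P = 1/(1+e^{1.6200}) = 0.1652
P(1−P) = 0.1652 × 0.8348 = 0.1379
I = a² × P(1−P) = 0.5² × 0.1379 = 0.03448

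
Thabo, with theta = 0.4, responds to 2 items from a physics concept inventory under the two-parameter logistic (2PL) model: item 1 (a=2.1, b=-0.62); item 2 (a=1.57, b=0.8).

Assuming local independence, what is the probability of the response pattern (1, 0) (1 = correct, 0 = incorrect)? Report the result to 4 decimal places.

0.5835

P(theta) = 1 / (1 + exp(−a(theta − b)))
P_1 = 1/(1+e^{-2.1420}) = 0.8949
P_2 = 1/(1+e^{0.6280}) = 0.3480
L = P_1 × (1−P_2) = 0.8949 × 0.6520 = 0.58352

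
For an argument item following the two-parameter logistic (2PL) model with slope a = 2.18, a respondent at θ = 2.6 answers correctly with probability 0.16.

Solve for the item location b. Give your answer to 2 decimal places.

3.36

P(θ) = 1 / (1 + exp(−a(θ − b)))
logit(0.16) = ln(0.16/0.84) = -1.6582
b = θ − logit/(a) = 2.6 − (-1.6582)/2.1800 = 3.3607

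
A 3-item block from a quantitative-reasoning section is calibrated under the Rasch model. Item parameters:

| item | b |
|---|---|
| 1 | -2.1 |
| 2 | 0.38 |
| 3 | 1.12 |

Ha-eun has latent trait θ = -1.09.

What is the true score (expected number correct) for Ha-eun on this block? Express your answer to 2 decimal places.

1.02

P(θ) = 1 / (1 + exp(−(θ − b)))
P_1 = 1/(1+e^{-1.0100}) = 0.7330
P_2 = 1/(1+e^{1.4700}) = 0.1869
P_3 = 1/(1+e^{2.2100}) = 0.0989
E[score] = 0.7330 + 0.1869 + 0.0989 = 1.0188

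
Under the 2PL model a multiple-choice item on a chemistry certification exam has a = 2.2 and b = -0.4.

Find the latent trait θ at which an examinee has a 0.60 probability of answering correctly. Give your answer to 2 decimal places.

-0.22

P(θ) = 1 / (1 + exp(−a(θ − b)))
logit = ln(0.6000/0.4000) = 0.4055
θ = b + logit/(a) = -0.4 + 0.4055/2.2000 = -0.2157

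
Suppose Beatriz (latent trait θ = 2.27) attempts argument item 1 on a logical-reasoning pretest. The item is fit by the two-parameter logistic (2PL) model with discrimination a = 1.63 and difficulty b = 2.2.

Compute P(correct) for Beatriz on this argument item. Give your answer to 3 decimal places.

0.528

P(θ) = 1 / (1 + exp(−a(θ − b)))
Exponent: 1.63 × (2.27 − 2.2) = 0.1141
1/(1 + e^{-0.1141}) = 0.5285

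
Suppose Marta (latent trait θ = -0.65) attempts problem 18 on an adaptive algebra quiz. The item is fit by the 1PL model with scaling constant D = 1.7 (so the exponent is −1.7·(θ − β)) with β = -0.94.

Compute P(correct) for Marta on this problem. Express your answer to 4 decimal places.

P(θ) = 1 / (1 + exp(−D·(θ − β)))
Exponent: 1.7 × (-0.65 − (-0.94)) = 0.4930
1/(1 + e^{-0.4930}) = 0.6208
P = 0.6208

0.6208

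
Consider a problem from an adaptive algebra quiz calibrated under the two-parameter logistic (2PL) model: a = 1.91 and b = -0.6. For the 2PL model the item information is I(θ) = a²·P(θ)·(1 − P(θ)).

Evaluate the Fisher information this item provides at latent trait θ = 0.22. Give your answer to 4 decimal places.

0.5214

P = 1/(1+e^{-1.5662}) = 0.8272
P(1−P) = 0.8272 × 0.1728 = 0.1429
I = a² × P(1−P) = 1.91² × 0.1429 = 0.52136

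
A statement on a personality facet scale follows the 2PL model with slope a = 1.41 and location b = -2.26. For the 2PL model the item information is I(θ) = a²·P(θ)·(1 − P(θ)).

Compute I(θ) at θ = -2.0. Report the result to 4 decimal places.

0.4807

P = 1/(1+e^{-0.3666}) = 0.5906
P(1−P) = 0.5906 × 0.4094 = 0.2418
I = a² × P(1−P) = 1.41² × 0.2418 = 0.48069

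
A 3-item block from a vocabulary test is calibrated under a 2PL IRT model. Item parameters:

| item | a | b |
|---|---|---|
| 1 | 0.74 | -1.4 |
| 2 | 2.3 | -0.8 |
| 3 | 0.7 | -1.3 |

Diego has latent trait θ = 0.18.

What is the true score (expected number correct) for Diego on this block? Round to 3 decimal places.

P(θ) = 1 / (1 + exp(−a(θ − b)))
P_1 = 1/(1+e^{-1.1692}) = 0.7630
P_2 = 1/(1+e^{-2.2540}) = 0.9050
P_3 = 1/(1+e^{-1.0360}) = 0.7381
E[score] = 0.7630 + 0.9050 + 0.7381 = 2.4061

2.406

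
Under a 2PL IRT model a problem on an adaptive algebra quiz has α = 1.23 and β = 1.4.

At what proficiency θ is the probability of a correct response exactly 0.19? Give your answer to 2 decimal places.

0.22

P(θ) = 1 / (1 + exp(−α(θ − β)))
logit = ln(0.1900/0.8100) = -1.4500
θ = β + logit/(α) = 1.4 + (-1.4500)/1.2300 = 0.2211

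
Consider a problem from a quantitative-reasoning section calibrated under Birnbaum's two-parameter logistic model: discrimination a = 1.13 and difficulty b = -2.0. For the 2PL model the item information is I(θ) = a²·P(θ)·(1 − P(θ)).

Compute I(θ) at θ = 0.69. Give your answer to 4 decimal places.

P = 1/(1+e^{-3.0397}) = 0.9543
P(1−P) = 0.9543 × 0.0457 = 0.0436
I = a² × P(1−P) = 1.13² × 0.0436 = 0.05565

0.0556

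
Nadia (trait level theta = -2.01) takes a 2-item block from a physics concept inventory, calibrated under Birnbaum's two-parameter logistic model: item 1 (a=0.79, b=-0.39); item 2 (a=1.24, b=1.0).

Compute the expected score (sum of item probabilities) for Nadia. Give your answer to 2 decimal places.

0.24

P(theta) = 1 / (1 + exp(−a(theta − b)))
P_1 = 1/(1+e^{1.2798}) = 0.2176
P_2 = 1/(1+e^{3.7324}) = 0.0234
E[score] = 0.2176 + 0.0234 = 0.2410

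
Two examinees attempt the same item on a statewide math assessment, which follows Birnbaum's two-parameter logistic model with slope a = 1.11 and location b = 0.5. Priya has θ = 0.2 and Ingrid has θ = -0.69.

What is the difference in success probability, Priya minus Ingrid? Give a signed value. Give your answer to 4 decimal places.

P(θ) = 1 / (1 + exp(−a(θ − b)))
P(Priya) = 0.4175  [exponent -0.3330]
P(Ingrid) = 0.2107  [exponent -1.3209]
Difference = 0.4175 − 0.2107 = 0.2068

0.2068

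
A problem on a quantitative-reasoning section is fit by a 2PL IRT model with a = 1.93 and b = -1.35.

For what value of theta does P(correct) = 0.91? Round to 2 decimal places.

P(theta) = 1 / (1 + exp(−a(theta − b)))
logit = ln(0.9100/0.0900) = 2.3136
theta = b + logit/(a) = -1.35 + 2.3136/1.9300 = -0.1512

-0.15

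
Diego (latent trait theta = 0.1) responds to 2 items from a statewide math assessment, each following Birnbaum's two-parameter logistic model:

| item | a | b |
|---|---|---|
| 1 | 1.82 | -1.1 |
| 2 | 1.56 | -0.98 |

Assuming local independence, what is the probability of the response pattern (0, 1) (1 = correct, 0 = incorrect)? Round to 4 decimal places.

0.0854

P(theta) = 1 / (1 + exp(−a(theta − b)))
P_1 = 1/(1+e^{-2.1840}) = 0.8988
P_2 = 1/(1+e^{-1.6848}) = 0.8435
L = (1−P_1) × P_2 = 0.1012 × 0.8435 = 0.08536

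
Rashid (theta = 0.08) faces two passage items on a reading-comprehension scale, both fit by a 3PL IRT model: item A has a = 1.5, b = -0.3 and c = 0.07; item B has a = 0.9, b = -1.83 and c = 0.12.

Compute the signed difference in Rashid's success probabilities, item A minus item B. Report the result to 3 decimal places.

-0.202

P(theta) = c + (1 − c) · 1 / (1 + exp(−a(theta − b)))
P_A = 0.6640
P_B = 0.8662
P_A − P_B = -0.2022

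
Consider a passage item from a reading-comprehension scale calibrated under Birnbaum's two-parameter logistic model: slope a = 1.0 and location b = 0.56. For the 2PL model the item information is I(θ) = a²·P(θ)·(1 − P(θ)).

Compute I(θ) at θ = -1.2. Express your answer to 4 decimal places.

P = 1/(1+e^{1.7600}) = 0.1468
P(1−P) = 0.1468 × 0.8532 = 0.1252
I = a² × P(1−P) = 1.0² × 0.1252 = 0.12524

0.1252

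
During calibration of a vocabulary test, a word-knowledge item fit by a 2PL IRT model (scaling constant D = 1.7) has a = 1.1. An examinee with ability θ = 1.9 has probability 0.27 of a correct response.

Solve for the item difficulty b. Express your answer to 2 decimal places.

2.43

P(θ) = 1 / (1 + exp(−D·a(θ − b)))
logit(0.27) = ln(0.27/0.73) = -0.9946
b = θ − logit/(1.7·a) = 1.9 − (-0.9946)/1.8700 = 2.4319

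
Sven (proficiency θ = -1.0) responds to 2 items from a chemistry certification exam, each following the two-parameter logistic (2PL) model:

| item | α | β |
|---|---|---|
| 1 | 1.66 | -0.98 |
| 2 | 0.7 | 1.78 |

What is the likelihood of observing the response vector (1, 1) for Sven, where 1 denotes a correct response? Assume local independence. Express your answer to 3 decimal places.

P(θ) = 1 / (1 + exp(−α(θ − β)))
P_1 = 1/(1+e^{0.0332}) = 0.4917
P_2 = 1/(1+e^{1.9460}) = 0.1250
L = P_1 × P_2 = 0.4917 × 0.1250 = 0.06146

0.061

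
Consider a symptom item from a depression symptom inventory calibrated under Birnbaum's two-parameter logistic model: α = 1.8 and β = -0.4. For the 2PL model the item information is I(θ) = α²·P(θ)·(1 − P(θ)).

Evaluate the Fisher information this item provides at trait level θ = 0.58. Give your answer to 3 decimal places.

P = 1/(1+e^{-1.7640}) = 0.8537
P(1−P) = 0.8537 × 0.1463 = 0.1249
I = α² × P(1−P) = 1.8² × 0.1249 = 0.40464

0.405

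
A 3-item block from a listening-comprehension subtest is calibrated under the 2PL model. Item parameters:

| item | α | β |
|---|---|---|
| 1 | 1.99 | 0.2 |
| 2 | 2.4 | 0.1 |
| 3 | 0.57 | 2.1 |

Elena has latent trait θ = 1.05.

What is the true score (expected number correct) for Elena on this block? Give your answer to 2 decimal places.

2.11

P(θ) = 1 / (1 + exp(−α(θ − β)))
P_1 = 1/(1+e^{-1.6915}) = 0.8444
P_2 = 1/(1+e^{-2.2800}) = 0.9072
P_3 = 1/(1+e^{0.5985}) = 0.3547
E[score] = 0.8444 + 0.9072 + 0.3547 = 2.1063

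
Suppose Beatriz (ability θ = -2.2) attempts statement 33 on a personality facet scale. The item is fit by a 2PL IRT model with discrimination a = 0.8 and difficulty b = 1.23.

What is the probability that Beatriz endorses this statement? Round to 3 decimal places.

P(θ) = 1 / (1 + exp(−a(θ − b)))
Exponent: 0.8 × (-2.2 − 1.23) = -2.7440
1/(1 + e^{2.7440}) = 0.0604

0.060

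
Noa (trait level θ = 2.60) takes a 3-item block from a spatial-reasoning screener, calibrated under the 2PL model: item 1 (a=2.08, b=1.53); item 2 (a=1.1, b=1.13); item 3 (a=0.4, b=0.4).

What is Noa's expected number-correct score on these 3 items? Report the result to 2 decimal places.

P(θ) = 1 / (1 + exp(−a(θ − b)))
P_1 = 1/(1+e^{-2.2256}) = 0.9025
P_2 = 1/(1+e^{-1.6170}) = 0.8344
P_3 = 1/(1+e^{-0.8800}) = 0.7068
E[score] = 0.9025 + 0.8344 + 0.7068 = 2.4437

2.44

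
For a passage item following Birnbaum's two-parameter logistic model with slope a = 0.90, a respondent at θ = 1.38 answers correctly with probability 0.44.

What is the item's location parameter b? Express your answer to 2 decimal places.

P(θ) = 1 / (1 + exp(−a(θ − b)))
logit(0.44) = ln(0.44/0.56) = -0.2412
b = θ − logit/(a) = 1.38 − (-0.2412)/0.9000 = 1.6480

1.65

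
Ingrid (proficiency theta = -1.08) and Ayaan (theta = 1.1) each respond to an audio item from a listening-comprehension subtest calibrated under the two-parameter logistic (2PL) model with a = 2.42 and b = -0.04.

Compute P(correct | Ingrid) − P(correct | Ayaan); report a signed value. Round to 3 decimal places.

-0.866

P(theta) = 1 / (1 + exp(−a(theta − b)))
P(Ingrid) = 0.0747  [exponent -2.5168]
P(Ayaan) = 0.9404  [exponent 2.7588]
Difference = 0.0747 − 0.9404 = -0.8657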